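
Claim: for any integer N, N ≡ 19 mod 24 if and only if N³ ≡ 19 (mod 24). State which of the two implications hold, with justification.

Both directions hold.

(←) Suppose N³ ≡ 19 (mod 24). The only residue r in {0, …, 23} with r³ ≡ 19 (mod 24) is r = 19, so N ≡ 19 (mod 24).

(→) Suppose N ≡ 19 mod 24. Write N = 24j + 19. Then (24j + 19)³ = 13824j³ + 32832j² + 25992j + 6859 = 24(576j³ + 1368j² + 1083j + 285) + 19, so N³ ≡ 19 (mod 24).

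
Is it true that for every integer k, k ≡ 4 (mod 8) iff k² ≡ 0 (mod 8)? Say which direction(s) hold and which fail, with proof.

(⇒) holds; (⇐) fails.

(⇒) Suppose k ≡ 4 (mod 8). Write k = 8j + 4. Then (8j + 4)² = 64j² + 64j + 16 = 8(8j² + 8j + 2) + 0, so k² ≡ 0 (mod 8).

(⇐) This fails: take k = 0. Then 0² = 0 ≡ 0 (mod 8), yet 0 ≡ 0 (mod 8), not 4.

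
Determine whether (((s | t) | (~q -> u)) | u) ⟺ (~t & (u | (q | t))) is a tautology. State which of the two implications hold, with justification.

(⟹) This fails. Under u = F, q = F, s = T, t = F, the left side is true but the right side is false.

(⟸) Assume the antecedent. If u is true, ((s | t) | (~q -> u)) | u reduces to true regardless of the other variables. If u is false, the antecedent forces (u = F, q = T, s = F, t = F) or (u = F, q = T, s = T, t = F), and ((s | t) | (~q -> u)) | u holds there. Either way ((s | t) | (~q -> u)) | u holds.

(⇒) fails; (⇐) holds.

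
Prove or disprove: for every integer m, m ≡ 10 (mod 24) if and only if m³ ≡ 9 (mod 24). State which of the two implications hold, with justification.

Forward direction. This fails: take m = 10. Then 10 ≡ 10 (mod 24), but 10³ = 1000 ≡ 16 (mod 24), not 9.

Converse. This fails: take m = 9. Then 9³ = 729 ≡ 9 (mod 24), yet 9 ≡ 9 (mod 24), not 10.

(⇒) fails and (⇐) fails.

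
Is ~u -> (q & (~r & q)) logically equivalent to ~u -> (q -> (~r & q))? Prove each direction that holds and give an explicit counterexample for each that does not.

(⟹) Assume the antecedent. If u is true, ~u -> (q -> (~r & q)) reduces to true regardless of the other variables. If u is false, the antecedent forces (q = T, u = F, r = F), and ~u -> (q -> (~r & q)) holds there. Either way ~u -> (q -> (~r & q)) holds.

(⟸) This fails. Under q = F, u = F, r = F, the left side is false but the right side is true.

The forward direction holds; the converse fails.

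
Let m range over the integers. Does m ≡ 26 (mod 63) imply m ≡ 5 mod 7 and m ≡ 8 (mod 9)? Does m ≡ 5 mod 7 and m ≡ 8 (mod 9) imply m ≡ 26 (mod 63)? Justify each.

[⇒] Suppose m ≡ 26 (mod 63); write m = 63j + 26. Since 7 ∣ 63, reducing mod 7 gives m ≡ 26 ≡ 5 (mod 7); since 9 ∣ 63, reducing mod 9 gives m ≡ 26 ≡ 8 (mod 9).

[⇐] Conversely, if m ≡ 5 (mod 7) and m ≡ 8 (mod 9), then by the Chinese remainder theorem m ≡ 26 (mod 63). This is exactly m ≡ 26 (mod 63).

Both directions hold; the statement is true.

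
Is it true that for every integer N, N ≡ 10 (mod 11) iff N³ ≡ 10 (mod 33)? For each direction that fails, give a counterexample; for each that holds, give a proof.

(⇐) The residues r modulo 33 with r³ ≡ 10 (mod 33) are exactly {10}, and each is ≡ 10 (mod 11).

(⇒) This fails: take N = 21. Then 21 ≡ 10 (mod 11), but 21³ = 9261 ≡ 21 (mod 33), not 10.

Not equivalent: only (⇐) holds.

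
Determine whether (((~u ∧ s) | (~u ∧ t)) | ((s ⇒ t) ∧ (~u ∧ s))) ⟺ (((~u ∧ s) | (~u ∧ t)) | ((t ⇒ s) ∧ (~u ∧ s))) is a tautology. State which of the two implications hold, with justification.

Both implications hold.

(⇒) Assume the antecedent. If t is true, the antecedent forces (t = T, u = F, s = F) or (t = T, u = F, s = T), and the consequent holds there. If t is false, the antecedent forces (t = F, u = F, s = T), and the consequent holds there. Either way the consequent holds.

(⇐) Assume the antecedent. If t is true, the antecedent forces (t = T, u = F, s = F) or (t = T, u = F, s = T), and the consequent holds there. If t is false, the antecedent forces (t = F, u = F, s = T), and the consequent holds there. Either way the consequent holds.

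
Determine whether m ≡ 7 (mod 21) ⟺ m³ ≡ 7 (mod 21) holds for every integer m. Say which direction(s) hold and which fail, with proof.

(⟸) Suppose m³ ≡ 7 (mod 21). The only residue r in {0, …, 20} with r³ ≡ 7 (mod 21) is r = 7, so m ≡ 7 (mod 21).

(⟹) Suppose m ≡ 7 (mod 21). Write m = 21j + 7. Then (21j + 7)³ = 9261j³ + 9261j² + 3087j + 343 = 21(441j³ + 441j² + 147j + 16) + 7, so m³ ≡ 7 (mod 21).

Both directions hold.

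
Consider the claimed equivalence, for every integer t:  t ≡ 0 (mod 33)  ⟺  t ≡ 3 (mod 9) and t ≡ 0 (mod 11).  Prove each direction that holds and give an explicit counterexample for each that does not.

(⇐) If t ≡ 3 (mod 9) and t ≡ 0 (mod 11), then by the Chinese remainder theorem t ≡ 66 (mod 99). Since 66 ≡ 0 (mod 33) and 33 ∣ 99, we get t ≡ 0 (mod 33).

(⇒) This fails: t = 0 gives 0 ≡ 0 (mod 33) but 0 ≡ 0 (mod 9), so the conjunction on the right does not hold.

Only the reverse direction holds.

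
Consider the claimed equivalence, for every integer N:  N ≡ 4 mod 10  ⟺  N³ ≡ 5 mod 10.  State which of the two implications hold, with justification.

(⟹) This fails: take N = 4. Then 4 ≡ 4 (mod 10), but 4³ = 64 ≡ 4 (mod 10), not 5.

(⟸) This fails: take N = 5. Then 5³ = 125 ≡ 5 (mod 10), yet 5 ≡ 5 (mod 10), not 4.

Neither direction holds.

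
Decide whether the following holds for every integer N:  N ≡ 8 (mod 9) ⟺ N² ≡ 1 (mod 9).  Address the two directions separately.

The forward direction holds; the converse fails.

(←) This fails: take N = 1. Then 1² = 1 ≡ 1 (mod 9), yet 1 ≡ 1 (mod 9), not 8.

(→) Suppose N ≡ 8 (mod 9). Write N = 9j + 8. Then (9j + 8)² = 81j² + 144j + 64 = 9(9j² + 16j + 7) + 1, so N² ≡ 1 (mod 9).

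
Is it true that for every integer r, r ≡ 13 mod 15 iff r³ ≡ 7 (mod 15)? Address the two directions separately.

Both implications hold.

(⇒) Suppose r ≡ 13 mod 15. Write r = 15j + 13. Then (15j + 13)³ = 3375j³ + 8775j² + 7605j + 2197 = 15(225j³ + 585j² + 507j + 146) + 7, so r³ ≡ 7 (mod 15).

(⇐) Conversely, suppose r³ ≡ 7 (mod 15). The only residue r in {0, …, 14} with r³ ≡ 7 (mod 15) is r = 13, so r ≡ 13 (mod 15).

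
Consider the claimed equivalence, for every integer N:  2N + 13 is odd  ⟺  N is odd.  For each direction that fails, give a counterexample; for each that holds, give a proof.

(⟹) This fails: take N = 2. Then 2N + 13 = 17, which is odd, yet N = 2 is even, not odd.

(⟸) Suppose N is odd. Since 2 is even, 2N is even for every N, so 2N + 13 has the same parity as 13, which is odd. Hence 2N + 13 is odd.

Not equivalent: only (⇐) holds.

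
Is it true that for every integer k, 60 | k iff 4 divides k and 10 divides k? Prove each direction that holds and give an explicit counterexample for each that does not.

[⇐] This fails: take k = 20. Both 4 ∣ 20 and 10 ∣ 20, yet 20 is not a multiple of 60 (since 20 = 0·60 + 20), so 60 ∤ 20.

[⇒] If 60 ∣ k, write k = 60q. Since 60 = 15·4, k = 4·(15q), so 4 ∣ k; and since 60 = 6·10, k = 10·(6q), so 10 ∣ k.

Only the forward implication holds.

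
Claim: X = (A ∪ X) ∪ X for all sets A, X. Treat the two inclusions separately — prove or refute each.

(⊆) holds; (⊇) fails.

(⟹) Let x ∈ X. Then either x ∈ X and x ∉ A; or x ∈ A ∩ X. In each case x ∈ (A ∪ X) ∪ X, so X ⊆ (A ∪ X) ∪ X.

(⟸) This inclusion fails. Take A = {1}, X = ∅; then 1 ∈ (A ∪ X) ∪ X but 1 ∉ X.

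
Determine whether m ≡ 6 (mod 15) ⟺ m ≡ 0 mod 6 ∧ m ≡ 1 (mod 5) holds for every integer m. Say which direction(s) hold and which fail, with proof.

The forward direction fails; the converse holds.

(⟹) This fails: m = 21 gives 21 ≡ 6 (mod 15) but 21 ≡ 3 (mod 6), so the conjunction on the right does not hold.

(⟸) Conversely, if m ≡ 0 (mod 6) and m ≡ 1 (mod 5), then by the Chinese remainder theorem m ≡ 6 (mod 30). Since 6 ≡ 6 (mod 15) and 15 ∣ 30, we get m ≡ 6 (mod 15).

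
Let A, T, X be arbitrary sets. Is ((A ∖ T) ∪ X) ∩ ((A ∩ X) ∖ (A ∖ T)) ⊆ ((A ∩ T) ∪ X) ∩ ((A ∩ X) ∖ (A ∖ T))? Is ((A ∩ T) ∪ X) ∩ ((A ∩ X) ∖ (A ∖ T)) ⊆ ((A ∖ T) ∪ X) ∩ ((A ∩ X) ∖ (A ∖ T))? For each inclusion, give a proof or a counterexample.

Forward inclusion. Let x ∈ ((A ∖ T) ∪ X) ∩ ((A ∩ X) ∖ (A ∖ T)). Then x ∈ A ∩ T ∩ X, from which x ∈ ((A ∩ T) ∪ X) ∩ ((A ∩ X) ∖ (A ∖ T)).

Reverse inclusion. Let x ∈ ((A ∩ T) ∪ X) ∩ ((A ∩ X) ∖ (A ∖ T)). Then x ∈ A ∩ T ∩ X, from which x ∈ ((A ∖ T) ∪ X) ∩ ((A ∩ X) ∖ (A ∖ T)).

The two sets are equal.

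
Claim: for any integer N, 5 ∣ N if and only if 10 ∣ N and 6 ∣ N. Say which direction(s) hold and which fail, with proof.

(⇒) This fails: take N = 5. Certainly 5 ∣ 5, but 10 ∤ 5.

(⇐) Suppose 10 ∣ N and 6 ∣ N. Any common multiple of 10 and 6 is a multiple of their lcm; here lcm(10, 6) = 10·6/gcd(10, 6) = 60/2 = 30, so 30 ∣ N. Since 5 ∣ 30, it follows that 5 ∣ N.

Not equivalent: only (⇐) holds.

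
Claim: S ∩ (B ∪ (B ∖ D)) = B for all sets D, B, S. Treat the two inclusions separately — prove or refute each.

Only the forward inclusion holds.

(⟹) Let x ∈ S ∩ (B ∪ (B ∖ D)). Then either x ∈ B ∩ S and x ∉ D; or x ∈ D ∩ B ∩ S. In each case x ∈ B, so S ∩ (B ∪ (B ∖ D)) ⊆ B.

(⟸) This inclusion fails. Take D = ∅, B = {1}, S = ∅; then 1 ∈ B but 1 ∉ S ∩ (B ∪ (B ∖ D)).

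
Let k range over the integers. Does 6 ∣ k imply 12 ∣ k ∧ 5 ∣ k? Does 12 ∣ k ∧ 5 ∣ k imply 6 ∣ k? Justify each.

(⇒) fails; (⇐) holds.

(→) This fails: take k = 6. Certainly 6 ∣ 6, but 12 ∤ 6.

(←) Suppose 12 ∣ k and 5 ∣ k. Any common multiple of 12 and 5 is a multiple of their lcm; here gcd(12, 5) = 1, so lcm(12, 5) = 12·5 = 60, so 60 ∣ k. Since 6 ∣ 60, it follows that 6 ∣ k.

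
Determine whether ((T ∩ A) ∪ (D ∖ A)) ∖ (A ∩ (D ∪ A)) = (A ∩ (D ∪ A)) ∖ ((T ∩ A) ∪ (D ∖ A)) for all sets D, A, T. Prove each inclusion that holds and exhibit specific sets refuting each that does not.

(⊆) fails and (⊇) fails.

(⊆) This inclusion fails. Take D = {1}, A = ∅, T = ∅; then 1 ∈ ((T ∩ A) ∪ (D ∖ A)) ∖ (A ∩ (D ∪ A)) but 1 ∉ (A ∩ (D ∪ A)) ∖ ((T ∩ A) ∪ (D ∖ A)).

(⊇) This inclusion fails. Take D = ∅, A = {1}, T = ∅; then 1 ∈ (A ∩ (D ∪ A)) ∖ ((T ∩ A) ∪ (D ∖ A)) but 1 ∉ ((T ∩ A) ∪ (D ∖ A)) ∖ (A ∩ (D ∪ A)).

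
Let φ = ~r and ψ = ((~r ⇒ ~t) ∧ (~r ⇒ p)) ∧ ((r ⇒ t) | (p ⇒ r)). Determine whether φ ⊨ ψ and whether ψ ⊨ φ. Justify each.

[⇒] This fails. Under p = F, t = F, r = F, the left side is true but the right side is false.

[⇐] This fails. Under p = F, t = F, r = T, the left side is false but the right side is true.

Both directions fail.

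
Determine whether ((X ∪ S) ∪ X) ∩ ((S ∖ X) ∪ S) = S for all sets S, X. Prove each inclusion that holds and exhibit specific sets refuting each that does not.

(⊆) Let x ∈ ((X ∪ S) ∪ X) ∩ ((S ∖ X) ∪ S). Then either x ∈ S and x ∉ X; or x ∈ S ∩ X. In each case x ∈ S, so ((X ∪ S) ∪ X) ∩ ((S ∖ X) ∪ S) ⊆ S.

(⊇) Let x ∈ S. Then either x ∈ S and x ∉ X; or x ∈ S ∩ X. In each case x ∈ ((X ∪ S) ∪ X) ∩ ((S ∖ X) ∪ S), so S ⊆ ((X ∪ S) ∪ X) ∩ ((S ∖ X) ∪ S).

The two sets are equal.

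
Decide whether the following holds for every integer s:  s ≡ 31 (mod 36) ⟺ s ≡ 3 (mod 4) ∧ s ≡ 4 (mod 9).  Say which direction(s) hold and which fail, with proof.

(→) Suppose s ≡ 31 (mod 36); write s = 36j + 31. Since 4 ∣ 36, reducing mod 4 gives s ≡ 31 ≡ 3 (mod 4); since 9 ∣ 36, reducing mod 9 gives s ≡ 31 ≡ 4 (mod 9).

(←) Conversely, if s ≡ 3 (mod 4) and s ≡ 4 (mod 9), then by the Chinese remainder theorem s ≡ 31 (mod 36). This is exactly s ≡ 31 (mod 36).

The biconditional holds.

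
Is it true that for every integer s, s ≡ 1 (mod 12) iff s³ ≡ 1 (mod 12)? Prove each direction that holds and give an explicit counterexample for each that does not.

Equivalent; both directions hold.

(⟹) Suppose s ≡ 1 (mod 12). Write s = 12j + 1. Then (12j + 1)³ = 1728j³ + 432j² + 36j + 1 = 12(144j³ + 36j² + 3j) + 1, so s³ ≡ 1 (mod 12).

(⟸) Conversely, suppose s³ ≡ 1 (mod 12). The only residue r in {0, …, 11} with r³ ≡ 1 (mod 12) is r = 1, so s ≡ 1 (mod 12).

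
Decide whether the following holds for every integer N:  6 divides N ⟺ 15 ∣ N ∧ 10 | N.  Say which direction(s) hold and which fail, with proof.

(⟹) This fails: take N = 6. Certainly 6 ∣ 6, but 15 ∤ 6.

(⟸) Suppose 15 ∣ N and 10 ∣ N. Any common multiple of 15 and 10 is a multiple of their lcm; here lcm(15, 10) = 15·10/gcd(15, 10) = 150/5 = 30, so 30 ∣ N. Since 6 ∣ 30, it follows that 6 ∣ N.

Not equivalent: only (⇐) holds.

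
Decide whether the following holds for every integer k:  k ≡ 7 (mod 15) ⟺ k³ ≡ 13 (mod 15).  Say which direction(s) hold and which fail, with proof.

Both directions hold.

(→) Suppose k ≡ 7 (mod 15). Write k = 15j + 7. Then (15j + 7)³ = 3375j³ + 4725j² + 2205j + 343 = 15(225j³ + 315j² + 147j + 22) + 13, so k³ ≡ 13 (mod 15).

(←) Conversely, suppose k³ ≡ 13 (mod 15). The only residue r in {0, …, 14} with r³ ≡ 13 (mod 15) is r = 7, so k ≡ 7 (mod 15).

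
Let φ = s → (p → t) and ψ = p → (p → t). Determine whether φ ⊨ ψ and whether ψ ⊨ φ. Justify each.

(⇒) fails; (⇐) holds.

(⇒) This fails. Under s = F, t = F, p = T, the left side is true but the right side is false.

(⇐) Assume the antecedent. If t is true, s → (p → t) reduces to true regardless of the other variables. If t is false, the antecedent forces (s = F, t = F, p = F) or (s = T, t = F, p = F), and s → (p → t) holds there. Either way s → (p → t) holds.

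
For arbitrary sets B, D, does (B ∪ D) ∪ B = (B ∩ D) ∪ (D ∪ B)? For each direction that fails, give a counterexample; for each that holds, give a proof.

Both inclusions hold; the sets are equal.

(⊇) Let x ∈ (B ∩ D) ∪ (D ∪ B). Then either x ∈ B and x ∉ D; or x ∈ D and x ∉ B; or x ∈ B ∩ D. In each case x ∈ (B ∪ D) ∪ B, so (B ∩ D) ∪ (D ∪ B) ⊆ (B ∪ D) ∪ B.

(⊆) Let x ∈ (B ∪ D) ∪ B. Then either x ∈ B and x ∉ D; or x ∈ D and x ∉ B; or x ∈ B ∩ D. In each case x ∈ (B ∩ D) ∪ (D ∪ B), so (B ∪ D) ∪ B ⊆ (B ∩ D) ∪ (D ∪ B).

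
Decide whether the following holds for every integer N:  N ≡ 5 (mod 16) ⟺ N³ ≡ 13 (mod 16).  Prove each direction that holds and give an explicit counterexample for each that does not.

Both directions hold; the statement is true.

(→) Suppose N ≡ 5 (mod 16). Write N = 16j + 5. Then (16j + 5)³ = 4096j³ + 3840j² + 1200j + 125 = 16(256j³ + 240j² + 75j + 7) + 13, so N³ ≡ 13 (mod 16).

(←) Conversely, suppose N³ ≡ 13 (mod 16). The only residue r in {0, …, 15} with r³ ≡ 13 (mod 16) is r = 5, so N ≡ 5 (mod 16).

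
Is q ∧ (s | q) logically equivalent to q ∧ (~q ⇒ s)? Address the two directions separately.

Both directions hold.

(⟹) Assume the antecedent. If s is true, the antecedent forces (s = T, q = T), and q ∧ (~q ⇒ s) holds there. If s is false, the antecedent forces (s = F, q = T), and q ∧ (~q ⇒ s) holds there. Either way q ∧ (~q ⇒ s) holds.

(⟸) Assume the antecedent. If s is true, the antecedent forces (s = T, q = T), and q ∧ (s | q) holds there. If s is false, the antecedent forces (s = F, q = T), and q ∧ (s | q) holds there. Either way q ∧ (s | q) holds.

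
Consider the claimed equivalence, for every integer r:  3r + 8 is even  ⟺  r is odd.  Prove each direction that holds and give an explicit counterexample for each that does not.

Both directions fail.

(→) This fails: r = 6 gives 3r + 8 = 26, which is even, but 6 is even, not odd.

(←) This also fails: r = 7 is odd, but 3r + 8 = 29 is odd, not even.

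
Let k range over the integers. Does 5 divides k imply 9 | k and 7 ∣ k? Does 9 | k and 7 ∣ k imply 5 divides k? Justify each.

(⇒) fails and (⇐) fails.

(⟹) This fails: take k = 5. Certainly 5 ∣ 5, but 9 ∤ 5.

(⟸) This fails: take k = 63. Both 9 ∣ 63 and 7 ∣ 63, yet 63 is not a multiple of 5 (since 63 = 12·5 + 3), so 5 ∤ 63.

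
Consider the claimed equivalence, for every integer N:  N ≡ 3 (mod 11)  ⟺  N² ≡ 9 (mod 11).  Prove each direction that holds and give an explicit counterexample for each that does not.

Not equivalent: only (⇒) holds.

Converse. This fails: take N = 8. Then 8² = 64 ≡ 9 (mod 11), yet 8 ≡ 8 (mod 11), not 3.

Forward direction. Suppose N ≡ 3 (mod 11). Write N = 11j + 3. Then (11j + 3)² = 121j² + 66j + 9 = 11(11j² + 6j) + 9, so N² ≡ 9 (mod 11).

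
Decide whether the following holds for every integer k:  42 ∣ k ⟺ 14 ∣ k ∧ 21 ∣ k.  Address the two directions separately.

(←) Suppose 14 ∣ k and 21 ∣ k. Any common multiple of 14 and 21 is a multiple of their lcm; here lcm(14, 21) = 14·21/gcd(14, 21) = 294/7 = 42, so 42 ∣ k.

(→) If 42 ∣ k, write k = 42q. Since 42 = 3·14, k = 14·(3q), so 14 ∣ k; and since 42 = 2·21, k = 21·(2q), so 21 ∣ k.

Equivalent; both directions hold.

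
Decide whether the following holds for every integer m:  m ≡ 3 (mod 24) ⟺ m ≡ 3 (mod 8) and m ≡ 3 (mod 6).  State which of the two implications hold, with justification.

Both directions hold.

Forward direction. Suppose m ≡ 3 (mod 24); write m = 24j + 3. Since 8 ∣ 24, reducing mod 8 gives m ≡ 3 (mod 8); since 6 ∣ 24, reducing mod 6 gives m ≡ 3 (mod 6).

Converse. If m ≡ 3 (mod 8) and m ≡ 3 (mod 6), then by the Chinese remainder theorem m ≡ 3 (mod 24). This is exactly m ≡ 3 (mod 24).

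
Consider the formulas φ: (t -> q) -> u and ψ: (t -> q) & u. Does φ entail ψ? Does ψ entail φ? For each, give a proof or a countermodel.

(→) This fails. Under t = T, q = F, u = F, the left side is true but the right side is false.

(←) Assume the antecedent. If t is true, the antecedent forces (t = T, q = T, u = T), and (t -> q) -> u holds there. If t is false, the antecedent forces (t = F, q = F, u = T) or (t = F, q = T, u = T), and (t -> q) -> u holds there. Either way (t -> q) -> u holds.

Not equivalent: only (⇐) holds.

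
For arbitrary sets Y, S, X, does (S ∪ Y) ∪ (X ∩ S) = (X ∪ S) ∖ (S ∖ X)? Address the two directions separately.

(⟹) This inclusion fails. Take Y = {1}, S = ∅, X = ∅; then 1 ∈ (S ∪ Y) ∪ (X ∩ S) but 1 ∉ (X ∪ S) ∖ (S ∖ X).

(⟸) This inclusion fails. Take Y = ∅, S = ∅, X = {1}; then 1 ∈ (X ∪ S) ∖ (S ∖ X) but 1 ∉ (S ∪ Y) ∪ (X ∩ S).

Both inclusions fail.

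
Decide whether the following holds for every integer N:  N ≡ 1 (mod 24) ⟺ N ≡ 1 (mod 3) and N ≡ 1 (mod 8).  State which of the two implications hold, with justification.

(→) Suppose N ≡ 1 (mod 24); write N = 24j + 1. Since 3 ∣ 24, reducing mod 3 gives N ≡ 1 (mod 3); since 8 ∣ 24, reducing mod 8 gives N ≡ 1 (mod 8).

(←) Conversely, if N ≡ 1 (mod 3) and N ≡ 1 (mod 8), then by the Chinese remainder theorem N ≡ 1 (mod 24). This is exactly N ≡ 1 (mod 24).

Both directions hold.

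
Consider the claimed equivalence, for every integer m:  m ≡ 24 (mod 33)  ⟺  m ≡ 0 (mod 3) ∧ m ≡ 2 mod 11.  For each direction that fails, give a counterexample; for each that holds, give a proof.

Forward direction. Suppose m ≡ 24 (mod 33); write m = 33j + 24. Since 3 ∣ 33, reducing mod 3 gives m ≡ 24 ≡ 0 (mod 3); since 11 ∣ 33, reducing mod 11 gives m ≡ 24 ≡ 2 (mod 11).

Converse. If m ≡ 0 (mod 3) and m ≡ 2 (mod 11), then by the Chinese remainder theorem m ≡ 24 (mod 33). This is exactly m ≡ 24 (mod 33).

Both directions hold; the statement is true.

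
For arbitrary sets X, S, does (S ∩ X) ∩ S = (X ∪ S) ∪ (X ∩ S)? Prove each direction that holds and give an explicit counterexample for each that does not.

(⊆) Let x ∈ (S ∩ X) ∩ S. Then x ∈ X ∩ S, from which x ∈ (X ∪ S) ∪ (X ∩ S).

(⊇) This inclusion fails. Take X = {1}, S = ∅; then 1 ∈ (X ∪ S) ∪ (X ∩ S) but 1 ∉ (S ∩ X) ∩ S.

(⊆) holds; (⊇) fails.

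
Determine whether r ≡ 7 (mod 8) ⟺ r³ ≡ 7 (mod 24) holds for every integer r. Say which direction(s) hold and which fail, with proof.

Only the converse holds.

(→) This fails: take r = 15. Then 15 ≡ 7 (mod 8), but 15³ = 3375 ≡ 15 (mod 24), not 7.

(←) Conversely, the residues r modulo 24 with r³ ≡ 7 (mod 24) are exactly {7}, and each is ≡ 7 (mod 8).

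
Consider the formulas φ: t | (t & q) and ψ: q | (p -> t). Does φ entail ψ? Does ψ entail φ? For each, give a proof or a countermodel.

(→) Assume the antecedent. If p is true, the antecedent forces (p = T, t = T, q = F) or (p = T, t = T, q = T), and q | (p -> t) holds there. If p is false, q | (p -> t) reduces to true regardless of the other variables. Either way q | (p -> t) holds.

(←) This fails. Under p = F, t = F, q = F, the left side is false but the right side is true.

Only the forward implication holds.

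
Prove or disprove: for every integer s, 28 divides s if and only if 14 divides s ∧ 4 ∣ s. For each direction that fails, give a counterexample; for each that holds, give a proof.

Both implications hold.

[⇒] If 28 ∣ s, write s = 28q. Since 28 = 2·14, s = 14·(2q), so 14 ∣ s; and since 28 = 7·4, s = 4·(7q), so 4 ∣ s.

[⇐] Suppose 14 ∣ s and 4 ∣ s. Any common multiple of 14 and 4 is a multiple of their lcm; here lcm(14, 4) = 14·4/gcd(14, 4) = 56/2 = 28, so 28 ∣ s.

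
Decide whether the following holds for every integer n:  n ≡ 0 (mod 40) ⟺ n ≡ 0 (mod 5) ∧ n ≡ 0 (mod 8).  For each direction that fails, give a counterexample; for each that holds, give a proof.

Forward direction. Suppose n ≡ 0 (mod 40); write n = 40j + 0. Since 5 ∣ 40, reducing mod 5 gives n ≡ 0 (mod 5); since 8 ∣ 40, reducing mod 8 gives n ≡ 0 (mod 8).

Converse. If n ≡ 0 (mod 5) and n ≡ 0 (mod 8), then by the Chinese remainder theorem n ≡ 0 (mod 40). This is exactly n ≡ 0 (mod 40).

Both directions hold.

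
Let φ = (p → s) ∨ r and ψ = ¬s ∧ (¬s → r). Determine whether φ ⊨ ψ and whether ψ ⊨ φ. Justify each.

(⟸) Assume the antecedent. If s is true, the antecedent cannot hold. If s is false, the antecedent forces (s = F, p = F, r = T) or (s = F, p = T, r = T), and (p → s) ∨ r holds there. Either way (p → s) ∨ r holds.

(⟹) This fails. Under s = F, p = F, r = F, the left side is true but the right side is false.

(⇒) fails; (⇐) holds.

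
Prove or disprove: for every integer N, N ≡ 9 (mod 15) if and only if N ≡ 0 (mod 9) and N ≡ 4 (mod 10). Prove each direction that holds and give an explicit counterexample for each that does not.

Only the converse holds.

(⇒) This fails: N = 69 gives 69 ≡ 9 (mod 15) but 69 ≡ 6 (mod 9), so the conjunction on the right does not hold.

(⇐) Conversely, if N ≡ 0 (mod 9) and N ≡ 4 (mod 10), then by the Chinese remainder theorem N ≡ 54 (mod 90). Since 54 ≡ 9 (mod 15) and 15 ∣ 90, we get N ≡ 9 (mod 15).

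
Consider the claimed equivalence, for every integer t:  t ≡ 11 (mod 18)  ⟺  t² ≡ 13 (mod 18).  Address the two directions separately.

(→) Suppose t ≡ 11 (mod 18). Write t = 18j + 11. Then (18j + 11)² = 324j² + 396j + 121 = 18(18j² + 22j + 6) + 13, so t² ≡ 13 (mod 18).

(←) This fails: take t = 7. Then 7² = 49 ≡ 13 (mod 18), yet 7 ≡ 7 (mod 18), not 11.

The forward direction holds; the converse fails.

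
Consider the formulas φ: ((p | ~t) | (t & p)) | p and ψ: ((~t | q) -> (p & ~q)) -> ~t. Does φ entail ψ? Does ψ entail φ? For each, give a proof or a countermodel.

(⇒) fails and (⇐) fails.

(⇒) This fails. Under t = T, p = T, q = F, the left side is true but the right side is false.

(⇐) This fails. Under t = T, p = F, q = T, the left side is false but the right side is true.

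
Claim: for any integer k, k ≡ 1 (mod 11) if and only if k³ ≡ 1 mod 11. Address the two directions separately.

(⇒) Suppose k ≡ 1 (mod 11). Write k = 11j + 1. Then (11j + 1)³ = 1331j³ + 363j² + 33j + 1 = 11(121j³ + 33j² + 3j) + 1, so k³ ≡ 1 (mod 11).

(⇐) For the converse, argue contrapositively. If k ≢ 1 (mod 11), then k is congruent to one of 0, 2, 3, 4, 5, 6, 7, 8, 9, 10 modulo 11, and these give k³ ≡ 0, 8, 5, 9, 4, 7, 2, 6, 3, 10 respectively — never 1.

Both directions hold; the statement is true.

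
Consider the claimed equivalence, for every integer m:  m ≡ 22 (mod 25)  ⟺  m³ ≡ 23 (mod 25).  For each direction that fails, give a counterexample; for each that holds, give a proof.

Both directions hold; the statement is true.

[⇒] Suppose m ≡ 22 (mod 25). Write m = 25j + 22. Then (25j + 22)³ = 15625j³ + 41250j² + 36300j + 10648 = 25(625j³ + 1650j² + 1452j + 425) + 23, so m³ ≡ 23 (mod 25).

[⇐] Conversely, suppose m³ ≡ 23 (mod 25). The only residue r in {0, …, 24} with r³ ≡ 23 (mod 25) is r = 22, so m ≡ 22 (mod 25).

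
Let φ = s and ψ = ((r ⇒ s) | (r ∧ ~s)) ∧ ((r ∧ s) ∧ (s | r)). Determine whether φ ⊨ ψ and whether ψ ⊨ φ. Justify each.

(⇒) fails; (⇐) holds.

(⇒) This fails. Under r = F, s = T, the left side is true but the right side is false.

(⇐) Assume the antecedent. If r is true, the antecedent forces (r = T, s = T), and s holds there. If r is false, the antecedent cannot hold. Either way s holds.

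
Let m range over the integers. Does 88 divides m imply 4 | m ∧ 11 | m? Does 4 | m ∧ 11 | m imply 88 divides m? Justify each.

The forward direction holds; the converse fails.

Converse. This fails: take m = 44. Both 4 ∣ 44 and 11 ∣ 44, yet 44 is not a multiple of 88 (since 44 = 0·88 + 44), so 88 ∤ 44.

Forward direction. If 88 ∣ m, write m = 88q. Since 88 = 22·4, m = 4·(22q), so 4 ∣ m; and since 88 = 8·11, m = 11·(8q), so 11 ∣ m.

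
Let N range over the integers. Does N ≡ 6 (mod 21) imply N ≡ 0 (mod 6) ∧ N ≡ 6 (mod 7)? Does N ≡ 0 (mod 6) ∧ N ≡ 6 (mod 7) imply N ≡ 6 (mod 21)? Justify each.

Only the converse holds.

[⇒] This fails: N = 27 gives 27 ≡ 6 (mod 21) but 27 ≡ 3 (mod 6), so the conjunction on the right does not hold.

[⇐] Conversely, if N ≡ 0 (mod 6) and N ≡ 6 (mod 7), then by the Chinese remainder theorem N ≡ 6 (mod 42). Since 6 ≡ 6 (mod 21) and 21 ∣ 42, we get N ≡ 6 (mod 21).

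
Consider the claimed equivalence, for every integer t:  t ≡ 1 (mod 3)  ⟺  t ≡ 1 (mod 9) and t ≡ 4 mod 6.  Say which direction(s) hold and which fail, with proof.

Forward direction. This fails: t = 1 gives 1 ≡ 1 (mod 3) but 1 ≡ 1 (mod 6), so the conjunction on the right does not hold.

Converse. If t ≡ 1 (mod 9) and t ≡ 4 (mod 6), then by the Chinese remainder theorem t ≡ 10 (mod 18). Since 10 ≡ 1 (mod 3) and 3 ∣ 18, we get t ≡ 1 (mod 3).

Only the converse holds.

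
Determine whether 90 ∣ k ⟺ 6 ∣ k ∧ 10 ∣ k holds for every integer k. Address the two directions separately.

Converse. This fails: take k = 30. Both 6 ∣ 30 and 10 ∣ 30, yet 30 is not a multiple of 90 (since 30 = 0·90 + 30), so 90 ∤ 30.

Forward direction. If 90 ∣ k, write k = 90q. Since 90 = 15·6, k = 6·(15q), so 6 ∣ k; and since 90 = 9·10, k = 10·(9q), so 10 ∣ k.

Not equivalent: only (⇒) holds.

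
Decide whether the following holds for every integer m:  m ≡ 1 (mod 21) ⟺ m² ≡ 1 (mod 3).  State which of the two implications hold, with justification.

Only the forward direction holds.

[⇒] Suppose m ≡ 1 (mod 21). Then m² ≡ 1² = 1 (mod 21), and since 3 ∣ 21, also m² ≡ 1 (mod 3).

[⇐] This fails: take m = 2. Then 2² = 4 ≡ 1 (mod 3), yet 2 ≡ 2 (mod 21), not 1.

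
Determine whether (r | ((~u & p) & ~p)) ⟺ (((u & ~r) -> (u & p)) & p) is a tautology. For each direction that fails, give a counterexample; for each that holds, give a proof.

[⇒] This fails. Under p = F, r = T, u = F, the left side is true but the right side is false.

[⇐] This fails. Under p = T, r = F, u = F, the left side is false but the right side is true.

Both directions fail.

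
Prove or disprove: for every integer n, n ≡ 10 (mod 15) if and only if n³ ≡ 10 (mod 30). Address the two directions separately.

[⇒] This fails: take n = 25. Then 25 ≡ 10 (mod 15), but 25³ = 15625 ≡ 25 (mod 30), not 10.

[⇐] Conversely, the residues r modulo 30 with r³ ≡ 10 (mod 30) are exactly {10}, and each is ≡ 10 (mod 15).

Not equivalent: only (⇐) holds.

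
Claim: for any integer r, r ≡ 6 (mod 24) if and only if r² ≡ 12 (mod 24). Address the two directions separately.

(⇒) holds; (⇐) fails.

[⇐] This fails: take r = 18. Then 18² = 324 ≡ 12 (mod 24), yet 18 ≡ 18 (mod 24), not 6.

[⇒] Suppose r ≡ 6 (mod 24). Write r = 24j + 6. Then (24j + 6)² = 576j² + 288j + 36 = 24(24j² + 12j + 1) + 12, so r² ≡ 12 (mod 24).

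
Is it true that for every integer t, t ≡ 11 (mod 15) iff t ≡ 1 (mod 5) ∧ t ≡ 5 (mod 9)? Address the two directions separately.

The forward direction fails; the converse holds.

[⇐] If t ≡ 1 (mod 5) and t ≡ 5 (mod 9), then by the Chinese remainder theorem t ≡ 41 (mod 45). Since 41 ≡ 11 (mod 15) and 15 ∣ 45, we get t ≡ 11 (mod 15).

[⇒] This fails: t = 26 gives 26 ≡ 11 (mod 15) but 26 ≡ 8 (mod 9), so the conjunction on the right does not hold.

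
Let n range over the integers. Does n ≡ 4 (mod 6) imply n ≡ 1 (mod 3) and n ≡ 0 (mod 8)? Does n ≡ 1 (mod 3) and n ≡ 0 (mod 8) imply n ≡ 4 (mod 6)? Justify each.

(→) This fails: n = 10 gives 10 ≡ 4 (mod 6) but 10 ≡ 2 (mod 8), so the conjunction on the right does not hold.

(←) Conversely, if n ≡ 1 (mod 3) and n ≡ 0 (mod 8), then by the Chinese remainder theorem n ≡ 16 (mod 24). Since 16 ≡ 4 (mod 6) and 6 ∣ 24, we get n ≡ 4 (mod 6).

Only the reverse direction holds.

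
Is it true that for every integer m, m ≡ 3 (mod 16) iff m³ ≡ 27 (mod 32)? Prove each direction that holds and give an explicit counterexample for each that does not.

(→) This fails: take m = 19. Then 19 ≡ 3 (mod 16), but 19³ = 6859 ≡ 11 (mod 32), not 27.

(←) Conversely, the residues r modulo 32 with r³ ≡ 27 (mod 32) are exactly {3}, and each is ≡ 3 (mod 16).

The forward direction fails; the converse holds.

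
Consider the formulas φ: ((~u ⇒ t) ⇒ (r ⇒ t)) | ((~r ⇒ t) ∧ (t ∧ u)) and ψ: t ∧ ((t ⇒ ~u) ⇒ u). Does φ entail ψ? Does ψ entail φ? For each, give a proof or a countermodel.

(⇒) This fails. Under r = F, t = F, u = F, the left side is true but the right side is false.

(⇐) Assume the antecedent. If r is true, the antecedent forces (r = T, t = T, u = T), and the consequent holds there. If r is false, the consequent reduces to true regardless of the other variables. Either way the consequent holds.

Only the reverse direction holds.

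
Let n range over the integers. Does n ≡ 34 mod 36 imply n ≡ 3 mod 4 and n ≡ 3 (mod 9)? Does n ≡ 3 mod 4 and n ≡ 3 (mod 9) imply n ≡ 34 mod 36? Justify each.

(→) This fails: n = 34 gives 34 ≡ 34 (mod 36) but 34 ≡ 2 (mod 4), so the conjunction on the right does not hold.

(←) This fails: n = 3 satisfies both congruences on the right (3 ≡ 3 mod 4 and 3 ≡ 3 mod 9) yet 3 ≡ 3 (mod 36), not 34.

Both directions fail.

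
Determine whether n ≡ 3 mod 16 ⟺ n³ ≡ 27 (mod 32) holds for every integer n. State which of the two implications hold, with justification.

(←) The residues r modulo 32 with r³ ≡ 27 (mod 32) are exactly {3}, and each is ≡ 3 (mod 16).

(→) This fails: take n = 19. Then 19 ≡ 3 (mod 16), but 19³ = 6859 ≡ 11 (mod 32), not 27.

Only the converse holds.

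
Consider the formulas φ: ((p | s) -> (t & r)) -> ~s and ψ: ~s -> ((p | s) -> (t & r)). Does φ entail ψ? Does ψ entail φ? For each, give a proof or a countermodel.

(⟹) This fails. Under s = F, p = T, r = F, t = F, the left side is true but the right side is false.

(⟸) This fails. Under s = T, p = F, r = T, t = T, the left side is false but the right side is true.

Neither direction holds.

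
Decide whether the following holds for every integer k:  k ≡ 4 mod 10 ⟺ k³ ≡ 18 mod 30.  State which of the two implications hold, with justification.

(⟹) This fails: take k = 4. Then 4 ≡ 4 (mod 10), but 4³ = 64 ≡ 4 (mod 30), not 18.

(⟸) This fails: take k = 12. Then 12³ = 1728 ≡ 18 (mod 30), yet 12 ≡ 2 (mod 10), not 4.

(⇒) fails and (⇐) fails.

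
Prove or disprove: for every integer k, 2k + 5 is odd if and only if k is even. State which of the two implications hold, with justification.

Not equivalent: only (⇐) holds.

(⇒) This fails: take k = 3. Then 2k + 5 = 11, which is odd, yet k = 3 is odd, not even.

(⇐) Suppose k is even. Since 2 is even, 2k is even for every k, so 2k + 5 has the same parity as 5, which is odd. Hence 2k + 5 is odd.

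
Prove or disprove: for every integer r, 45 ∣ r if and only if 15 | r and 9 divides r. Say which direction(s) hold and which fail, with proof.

[⇒] If 45 ∣ r, write r = 45q. Since 45 = 3·15, r = 15·(3q), so 15 ∣ r; and since 45 = 5·9, r = 9·(5q), so 9 ∣ r.

[⇐] Suppose 15 ∣ r and 9 ∣ r. Any common multiple of 15 and 9 is a multiple of their lcm; here lcm(15, 9) = 15·9/gcd(15, 9) = 135/3 = 45, so 45 ∣ r.

Both directions hold.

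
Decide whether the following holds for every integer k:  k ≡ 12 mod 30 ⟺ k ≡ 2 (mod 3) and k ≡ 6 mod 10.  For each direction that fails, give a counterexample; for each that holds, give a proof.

Both directions fail.

Forward direction. This fails: k = 12 gives 12 ≡ 12 (mod 30) but 12 ≡ 0 (mod 3), so the conjunction on the right does not hold.

Converse. This fails: k = 26 satisfies both congruences on the right (26 ≡ 2 mod 3 and 26 ≡ 6 mod 10) yet 26 ≡ 26 (mod 30), not 12.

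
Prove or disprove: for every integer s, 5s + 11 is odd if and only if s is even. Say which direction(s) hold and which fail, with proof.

Converse. Suppose s is even; write s = 2j. Then 5s + 11 = 5·(2j) + 11 = 2·5j + 11, which is odd.

Forward direction. Suppose 5s + 11 is odd. Since 5 is odd, 5s and s have the same parity, so 5s + 11 ≡ s + 11 (mod 2). As 11 is odd, 5s + 11 is odd exactly when s is even. Thus s is even.

Both implications hold.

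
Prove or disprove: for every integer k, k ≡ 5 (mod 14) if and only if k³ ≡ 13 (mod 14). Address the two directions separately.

Not equivalent: only (⇒) holds.

Forward direction. Suppose k ≡ 5 (mod 14). Write k = 14j + 5. Then (14j + 5)³ = 2744j³ + 2940j² + 1050j + 125 = 14(196j³ + 210j² + 75j + 8) + 13, so k³ ≡ 13 (mod 14).

Converse. This fails: take k = 3. Then 3³ = 27 ≡ 13 (mod 14), yet 3 ≡ 3 (mod 14), not 5.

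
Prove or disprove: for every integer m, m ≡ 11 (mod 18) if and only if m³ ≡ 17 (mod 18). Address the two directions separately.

(→) Suppose m ≡ 11 (mod 18). Write m = 18j + 11. Then (18j + 11)³ = 5832j³ + 10692j² + 6534j + 1331 = 18(324j³ + 594j² + 363j + 73) + 17, so m³ ≡ 17 (mod 18).

(←) This fails: take m = 5. Then 5³ = 125 ≡ 17 (mod 18), yet 5 ≡ 5 (mod 18), not 11.

Not equivalent: only (⇒) holds.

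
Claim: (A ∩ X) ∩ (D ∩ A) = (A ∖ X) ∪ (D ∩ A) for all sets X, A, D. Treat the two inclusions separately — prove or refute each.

Forward inclusion. Let x ∈ (A ∩ X) ∩ (D ∩ A). Then x ∈ X ∩ A ∩ D, from which x ∈ (A ∖ X) ∪ (D ∩ A).

Reverse inclusion. This inclusion fails. Take X = ∅, A = {1}, D = ∅; then 1 ∈ (A ∖ X) ∪ (D ∩ A) but 1 ∉ (A ∩ X) ∩ (D ∩ A).

Only the forward inclusion holds.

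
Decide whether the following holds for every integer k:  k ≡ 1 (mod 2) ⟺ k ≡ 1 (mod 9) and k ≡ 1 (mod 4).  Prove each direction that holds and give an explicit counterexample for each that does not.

(→) This fails: k = 33 gives 33 ≡ 1 (mod 2) but 33 ≡ 6 (mod 9), so the conjunction on the right does not hold.

(←) Conversely, if k ≡ 1 (mod 9) and k ≡ 1 (mod 4), then by the Chinese remainder theorem k ≡ 1 (mod 36). Since 1 ≡ 1 (mod 2) and 2 ∣ 36, we get k ≡ 1 (mod 2).

(⇒) fails; (⇐) holds.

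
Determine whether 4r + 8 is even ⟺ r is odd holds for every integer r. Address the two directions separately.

(→) This fails: take r = 6. Then 4r + 8 = 32, which is even, yet r = 6 is even, not odd.

(←) Suppose r is odd. Since 4 is even, 4r is even for every r, so 4r + 8 has the same parity as 8, which is even. Hence 4r + 8 is even.

Only the converse holds.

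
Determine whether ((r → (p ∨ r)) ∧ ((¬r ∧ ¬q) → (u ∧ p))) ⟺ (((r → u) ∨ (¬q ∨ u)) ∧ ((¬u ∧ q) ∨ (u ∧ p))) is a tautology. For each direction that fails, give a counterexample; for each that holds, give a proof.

Forward direction. This fails. Under u = F, p = F, r = T, q = F, the left side is true but the right side is false.

Converse. Assume the antecedent. If q is true, the consequent reduces to true regardless of the other variables. If q is false, the antecedent forces (u = T, p = T, r = F, q = F) or (u = T, p = T, r = T, q = F), and the consequent holds there. Either way the consequent holds.

(⇒) fails; (⇐) holds.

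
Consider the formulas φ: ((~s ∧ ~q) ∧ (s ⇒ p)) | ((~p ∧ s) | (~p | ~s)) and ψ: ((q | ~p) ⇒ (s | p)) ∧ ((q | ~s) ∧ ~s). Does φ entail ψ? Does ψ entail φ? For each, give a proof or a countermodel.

(⟹) This fails. Under p = F, q = F, s = F, the left side is true but the right side is false.

(⟸) Assume the antecedent. If p is true, the antecedent forces (p = T, q = F, s = F) or (p = T, q = T, s = F), and the consequent holds there. If p is false, the antecedent cannot hold. Either way the consequent holds.

Only the reverse direction holds.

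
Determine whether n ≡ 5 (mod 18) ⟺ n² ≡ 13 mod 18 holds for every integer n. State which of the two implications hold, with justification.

Both directions fail.

[⇒] This fails: take n = 5. Then 5 ≡ 5 (mod 18), but 5² = 25 ≡ 7 (mod 18), not 13.

[⇐] This fails: take n = 7. Then 7² = 49 ≡ 13 (mod 18), yet 7 ≡ 7 (mod 18), not 5.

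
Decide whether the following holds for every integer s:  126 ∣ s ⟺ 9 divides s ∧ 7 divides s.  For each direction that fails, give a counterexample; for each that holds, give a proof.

[⇐] This fails: take s = 63. Both 9 ∣ 63 and 7 ∣ 63, yet 63 is not a multiple of 126 (since 63 = 0·126 + 63), so 126 ∤ 63.

[⇒] If 126 ∣ s, write s = 126q. Since 126 = 14·9, s = 9·(14q), so 9 ∣ s; and since 126 = 18·7, s = 7·(18q), so 7 ∣ s.

Only the forward implication holds.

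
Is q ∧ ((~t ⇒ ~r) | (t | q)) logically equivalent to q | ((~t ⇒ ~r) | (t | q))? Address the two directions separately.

(⟹) Assume the antecedent. If r is true, the antecedent forces (r = T, q = T, t = F) or (r = T, q = T, t = T), and q | ((~t ⇒ ~r) | (t | q)) holds there. If r is false, q | ((~t ⇒ ~r) | (t | q)) reduces to true regardless of the other variables. Either way q | ((~t ⇒ ~r) | (t | q)) holds.

(⟸) This fails. Under r = F, q = F, t = F, the left side is false but the right side is true.

(⇒) holds; (⇐) fails.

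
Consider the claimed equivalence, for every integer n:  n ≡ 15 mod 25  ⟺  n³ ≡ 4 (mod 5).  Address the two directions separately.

(⇒) This fails: take n = 15. Then 15 ≡ 15 (mod 25), but 15³ = 3375 ≡ 0 (mod 5), not 4.

(⇐) This fails: take n = 4. Then 4³ = 64 ≡ 4 (mod 5), yet 4 ≡ 4 (mod 25), not 15.

(⇒) fails and (⇐) fails.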